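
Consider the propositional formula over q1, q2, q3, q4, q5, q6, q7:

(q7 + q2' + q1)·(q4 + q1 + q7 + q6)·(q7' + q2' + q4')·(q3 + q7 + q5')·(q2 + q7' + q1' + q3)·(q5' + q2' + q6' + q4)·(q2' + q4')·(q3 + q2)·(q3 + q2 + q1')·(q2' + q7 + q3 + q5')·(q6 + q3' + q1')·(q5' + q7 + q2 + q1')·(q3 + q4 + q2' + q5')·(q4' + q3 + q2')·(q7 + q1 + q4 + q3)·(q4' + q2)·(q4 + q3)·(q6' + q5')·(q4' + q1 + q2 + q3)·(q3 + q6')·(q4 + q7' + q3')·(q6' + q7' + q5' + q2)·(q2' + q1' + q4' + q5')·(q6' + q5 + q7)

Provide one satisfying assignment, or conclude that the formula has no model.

UNSATISFIABLE

Suppose q2 = 0.
Unit clause (q3) forces q3 = 1.
Unit clause (q4') forces q4 = 0.
Unit clause (q7') forces q7 = 0.
Suppose q1 = 1.
Unit clause (q6) forces q6 = 1.
Unit clause (q5') forces q5 = 0.
Now (q5) is unsatisfied and unit — conflict.
Undo q1 and try q1 = 0.
Unit clause (q6) forces q6 = 1.
Unit clause (q5') forces q5 = 0.
Now (q5) is unsatisfied and unit — conflict.
Both values of q1 lead to a conflict.
Undo q2 and try q2 = 1.
Unit clause (q4') forces q4 = 0.
Unit clause (q3) forces q3 = 1.
Unit clause (q7') forces q7 = 0.
Unit clause (q1) forces q1 = 1.
Unit clause (q6) forces q6 = 1.
Unit clause (q5') forces q5 = 0.
Now (q5) is unsatisfied and unit — conflict.
Both values of q2 lead to a conflict.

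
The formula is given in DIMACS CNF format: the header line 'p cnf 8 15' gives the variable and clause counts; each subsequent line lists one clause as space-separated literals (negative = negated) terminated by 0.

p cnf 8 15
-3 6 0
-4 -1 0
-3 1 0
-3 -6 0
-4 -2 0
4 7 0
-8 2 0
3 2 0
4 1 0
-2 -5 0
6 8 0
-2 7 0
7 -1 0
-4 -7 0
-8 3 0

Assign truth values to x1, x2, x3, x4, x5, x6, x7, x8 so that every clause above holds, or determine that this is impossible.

x1=True,  x2=True,  x3=False,  x4=False,  x5=False,  x6=True,  x7=True,  x8=False

Case x3 = False:
Unit clause (x2) forces x2 = True.
Unit clause (¬x4) forces x4 = False.
Unit clause (x7) forces x7 = True.
Unit clause (x1) forces x1 = True.
Unit clause (¬x5) forces x5 = False.
Unit clause (¬x8) forces x8 = False.
Unit clause (x6) forces x6 = True.
Every clause now holds.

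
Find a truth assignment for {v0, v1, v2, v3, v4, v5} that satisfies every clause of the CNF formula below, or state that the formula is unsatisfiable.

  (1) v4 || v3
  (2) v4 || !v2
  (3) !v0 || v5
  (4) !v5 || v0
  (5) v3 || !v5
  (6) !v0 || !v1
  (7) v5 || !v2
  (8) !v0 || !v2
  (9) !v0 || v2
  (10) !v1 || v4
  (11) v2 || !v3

Branch on v4: set v4 = true.
Branch on v0: set v0 = false.
Unit clause (!v5) forces v5 = false.
Unit clause (!v2) forces v2 = false.
Unit clause (!v3) forces v3 = false.
All clauses hold; v1 can take either value.

v0=false,  v1=true,  v2=false,  v3=false,  v4=true,  v5=false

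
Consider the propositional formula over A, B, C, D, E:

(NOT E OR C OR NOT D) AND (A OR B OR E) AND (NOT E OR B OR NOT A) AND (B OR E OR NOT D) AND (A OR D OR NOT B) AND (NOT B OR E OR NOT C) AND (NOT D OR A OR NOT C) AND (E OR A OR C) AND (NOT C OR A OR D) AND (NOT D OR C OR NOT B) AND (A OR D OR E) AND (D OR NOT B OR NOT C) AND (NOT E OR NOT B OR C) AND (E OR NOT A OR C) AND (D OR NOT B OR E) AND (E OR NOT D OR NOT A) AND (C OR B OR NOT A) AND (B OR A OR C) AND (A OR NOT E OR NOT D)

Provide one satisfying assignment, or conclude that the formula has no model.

Suppose E = false.
Suppose A = true.
Unit clause (C) forces C = true.
Unit clause (NOT B) forces B = false.
Unit clause (NOT D) forces D = false.
This assignment satisfies each clause.

A=true,  B=false,  C=true,  D=false,  E=false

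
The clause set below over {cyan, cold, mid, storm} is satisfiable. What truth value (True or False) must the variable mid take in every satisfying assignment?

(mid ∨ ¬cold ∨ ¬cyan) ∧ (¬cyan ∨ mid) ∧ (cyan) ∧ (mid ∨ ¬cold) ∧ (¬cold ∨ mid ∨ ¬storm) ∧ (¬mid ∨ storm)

Suppose mid = False.
(¬cyan) alone gives cyan = False.
Now (cyan) is unsatisfied and unit — conflict.
So every satisfying assignment has mid = True.

True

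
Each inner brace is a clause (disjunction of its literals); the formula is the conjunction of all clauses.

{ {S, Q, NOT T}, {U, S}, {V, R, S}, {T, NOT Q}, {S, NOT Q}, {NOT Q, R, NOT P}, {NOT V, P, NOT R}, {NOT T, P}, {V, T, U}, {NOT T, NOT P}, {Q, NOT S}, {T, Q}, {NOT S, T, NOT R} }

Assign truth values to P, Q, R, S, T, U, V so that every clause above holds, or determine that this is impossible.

Case U = true:
Case T = true:
From the singleton clause (P), P = true.
That conflicts with the unit clause (NOT P).
Backtrack on T: now try T = false.
From the singleton clause (NOT Q), Q = false.
That conflicts with the unit clause (Q).
Both values of T lead to a conflict.
Backtrack on U: now try U = false.
From the singleton clause (S), S = true.
From the singleton clause (Q), Q = true.
From the singleton clause (T), T = true.
From the singleton clause (P), P = true.
That conflicts with the unit clause (NOT P).
Both values of U lead to a conflict.

UNSATISFIABLE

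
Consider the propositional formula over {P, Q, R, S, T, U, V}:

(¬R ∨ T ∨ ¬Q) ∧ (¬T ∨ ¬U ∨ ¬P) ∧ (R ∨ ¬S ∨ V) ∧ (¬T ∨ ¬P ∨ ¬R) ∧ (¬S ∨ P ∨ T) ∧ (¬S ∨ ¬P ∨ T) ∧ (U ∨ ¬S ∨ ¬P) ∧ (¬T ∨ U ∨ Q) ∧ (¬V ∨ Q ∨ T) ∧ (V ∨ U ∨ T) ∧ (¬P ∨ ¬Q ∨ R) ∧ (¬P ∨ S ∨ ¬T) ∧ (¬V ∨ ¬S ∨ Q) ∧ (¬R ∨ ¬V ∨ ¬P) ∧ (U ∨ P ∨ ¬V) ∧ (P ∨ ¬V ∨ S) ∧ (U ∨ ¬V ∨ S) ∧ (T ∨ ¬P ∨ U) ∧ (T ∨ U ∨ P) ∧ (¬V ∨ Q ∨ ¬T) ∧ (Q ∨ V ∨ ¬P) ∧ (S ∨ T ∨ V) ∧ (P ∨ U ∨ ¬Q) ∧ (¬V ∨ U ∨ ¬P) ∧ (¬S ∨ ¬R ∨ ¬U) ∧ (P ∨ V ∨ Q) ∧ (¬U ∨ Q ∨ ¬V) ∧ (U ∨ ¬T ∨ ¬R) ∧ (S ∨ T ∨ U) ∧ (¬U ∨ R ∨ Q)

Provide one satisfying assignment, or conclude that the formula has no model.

P ↦ False; Q ↦ True; R ↦ False; S ↦ False; T ↦ True; U ↦ True; V ↦ False

Try R = False.
Try S = False.
Try P = False.
The clause (¬V) is unit, so V = False.
The clause (T) is unit, so T = True.
The clause (Q) is unit, so Q = True.
The clause (U) is unit, so U = True.
All clauses are satisfied.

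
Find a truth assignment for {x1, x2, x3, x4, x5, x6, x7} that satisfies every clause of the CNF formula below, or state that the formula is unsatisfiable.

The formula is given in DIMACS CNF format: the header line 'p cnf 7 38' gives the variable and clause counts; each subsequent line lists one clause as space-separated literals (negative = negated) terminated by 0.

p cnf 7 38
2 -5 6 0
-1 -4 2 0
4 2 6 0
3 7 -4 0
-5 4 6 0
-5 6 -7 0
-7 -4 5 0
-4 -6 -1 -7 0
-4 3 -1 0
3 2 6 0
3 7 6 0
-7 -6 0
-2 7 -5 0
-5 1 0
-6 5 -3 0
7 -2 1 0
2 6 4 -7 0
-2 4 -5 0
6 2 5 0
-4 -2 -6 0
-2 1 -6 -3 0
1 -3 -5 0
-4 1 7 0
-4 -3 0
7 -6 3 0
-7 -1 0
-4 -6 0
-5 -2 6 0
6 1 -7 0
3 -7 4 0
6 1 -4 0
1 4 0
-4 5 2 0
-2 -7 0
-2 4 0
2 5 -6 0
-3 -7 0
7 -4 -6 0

Suppose x7 = False.
Suppose x3 = True.
The clause (¬x4) is unit, so x4 = False.
The clause (x1) is unit, so x1 = True.
The clause (¬x2) is unit, so x2 = False.
The clause (x6) is unit, so x6 = True.
The clause (x5) is unit, so x5 = True.
This assignment satisfies each clause.

x1: True; x2: False; x3: True; x4: False; x5: True; x6: True; x7: False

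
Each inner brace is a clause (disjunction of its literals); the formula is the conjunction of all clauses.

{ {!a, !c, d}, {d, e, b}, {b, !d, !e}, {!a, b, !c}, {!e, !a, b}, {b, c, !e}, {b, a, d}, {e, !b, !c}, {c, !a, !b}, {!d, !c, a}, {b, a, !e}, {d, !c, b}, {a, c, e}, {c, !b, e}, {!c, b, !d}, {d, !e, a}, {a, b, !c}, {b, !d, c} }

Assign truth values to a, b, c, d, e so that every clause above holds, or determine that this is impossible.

a=false,  b=true,  c=false,  d=true,  e=true

Branch on a: set a = false.
Branch on b: set b = true.
Branch on e: set e = true.
The clause (d) is unit, so d = true.
The clause (!c) is unit, so c = false.
This assignment satisfies each clause.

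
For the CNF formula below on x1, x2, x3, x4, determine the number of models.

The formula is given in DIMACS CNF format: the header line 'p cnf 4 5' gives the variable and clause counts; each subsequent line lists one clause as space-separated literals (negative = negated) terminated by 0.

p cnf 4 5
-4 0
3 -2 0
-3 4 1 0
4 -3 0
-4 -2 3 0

There are 2^4 = 16 truth assignments over (x1, x2, x3, x4).
Check each against the 5 clauses (columns in the order x1, x2, x3, x4):
  F F F F  ✓ satisfies all
  F F F T  ✗ fails (¬x4)
  F F T F  ✗ fails (¬x3 ∨ x4 ∨ x1)
  F F T T  ✗ fails (¬x4)
  F T F F  ✗ fails (x3 ∨ ¬x2)
  F T F T  ✗ fails (¬x4)
  F T T F  ✗ fails (¬x3 ∨ x4 ∨ x1)
  F T T T  ✗ fails (¬x4)
  T F F F  ✓ satisfies all
  T F F T  ✗ fails (¬x4)
  T F T F  ✗ fails (x4 ∨ ¬x3)
  T F T T  ✗ fails (¬x4)
  T T F F  ✗ fails (x3 ∨ ¬x2)
  T T F T  ✗ fails (¬x4)
  T T T F  ✗ fails (x4 ∨ ¬x3)
  T T T T  ✗ fails (¬x4)
2 of the 16 rows are models.

2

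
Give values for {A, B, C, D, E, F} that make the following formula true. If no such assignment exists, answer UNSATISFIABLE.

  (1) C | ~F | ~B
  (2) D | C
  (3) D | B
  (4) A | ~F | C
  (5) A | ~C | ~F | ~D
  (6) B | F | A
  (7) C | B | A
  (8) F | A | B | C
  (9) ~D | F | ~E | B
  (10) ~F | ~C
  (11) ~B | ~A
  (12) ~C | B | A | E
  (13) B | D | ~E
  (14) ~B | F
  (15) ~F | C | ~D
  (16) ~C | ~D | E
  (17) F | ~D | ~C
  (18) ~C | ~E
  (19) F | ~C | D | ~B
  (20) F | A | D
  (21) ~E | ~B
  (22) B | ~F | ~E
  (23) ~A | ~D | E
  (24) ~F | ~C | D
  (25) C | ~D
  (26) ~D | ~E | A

UNSATISFIABLE

Try D = 1.
The clause (C) is unit, so C = 1.
The clause (~F) is unit, so F = 0.
Now (F) is unsatisfied and unit — conflict.
So D must be the other value — set D = 0.
The clause (C) is unit, so C = 1.
The clause (B) is unit, so B = 1.
The clause (~F) is unit, so F = 0.
Now (F) is unsatisfied and unit — conflict.
Both values of D lead to a conflict.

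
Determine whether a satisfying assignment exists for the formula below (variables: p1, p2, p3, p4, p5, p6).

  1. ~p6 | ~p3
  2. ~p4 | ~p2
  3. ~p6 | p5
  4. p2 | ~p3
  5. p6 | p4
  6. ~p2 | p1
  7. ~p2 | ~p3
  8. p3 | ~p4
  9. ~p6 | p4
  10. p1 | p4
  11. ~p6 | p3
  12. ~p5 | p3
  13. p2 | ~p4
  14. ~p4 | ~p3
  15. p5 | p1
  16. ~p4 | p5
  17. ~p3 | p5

Suppose p6 = 0.
Unit clause (p4) forces p4 = 1.
Unit clause (~p2) forces p2 = 0.
That conflicts with the unit clause (p2).
Backtrack on p6: now try p6 = 1.
Unit clause (~p3) forces p3 = 0.
That conflicts with the unit clause (p3).
Neither p6 = 1 nor p6 = 0 works.
No assignment satisfies every clause.

Unsatisfiable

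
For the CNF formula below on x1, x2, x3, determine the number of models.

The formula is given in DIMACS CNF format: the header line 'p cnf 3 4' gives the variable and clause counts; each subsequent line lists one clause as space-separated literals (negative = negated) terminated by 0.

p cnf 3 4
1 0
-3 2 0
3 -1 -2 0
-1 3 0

1

There are 2^3 = 8 truth assignments over (x1, x2, x3).
Split on x2. With x2 = True, the clauses containing x2 are satisfied and ¬x2 drops from the rest; 1 of the 2^2 = 4 assignments to the other variables satisfy what remains.
With x2 = False, by the same count on the reduced clause set, 0 assignments work.
(One model: x1=T, x2=T, x3=T.)
Total: 1 + 0 = 1.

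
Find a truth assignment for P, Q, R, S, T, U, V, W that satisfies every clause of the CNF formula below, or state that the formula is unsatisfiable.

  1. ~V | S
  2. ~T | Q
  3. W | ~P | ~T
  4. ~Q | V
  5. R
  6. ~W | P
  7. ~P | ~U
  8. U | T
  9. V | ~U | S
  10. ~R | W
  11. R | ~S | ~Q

P ↦ 1, Q ↦ 1, R ↦ 1, S ↦ 1, T ↦ 1, U ↦ 0, V ↦ 1, W ↦ 1

(R) alone gives R = 1.
(W) alone gives W = 1.
(P) alone gives P = 1.
(~U) alone gives U = 0.
(T) alone gives T = 1.
(Q) alone gives Q = 1.
(V) alone gives V = 1.
(S) alone gives S = 1.
Every clause now holds.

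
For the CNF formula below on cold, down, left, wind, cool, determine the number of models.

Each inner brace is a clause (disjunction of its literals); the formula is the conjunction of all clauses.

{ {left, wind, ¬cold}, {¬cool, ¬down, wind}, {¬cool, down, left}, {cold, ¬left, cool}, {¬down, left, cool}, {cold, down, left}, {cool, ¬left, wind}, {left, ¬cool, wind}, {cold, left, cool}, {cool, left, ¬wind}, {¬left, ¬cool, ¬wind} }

6

There are 2^5 = 32 truth assignments over (cold, down, left, wind, cool).
Split on down. With down = True, the clauses containing down are satisfied and ¬down drops from the rest; 3 of the 2^4 = 16 assignments to the other variables satisfy what remains.
With down = False, by the same count on the reduced clause set, 3 assignments work.
(One model: cold=F, down=F, left=T, wind=F, cool=T.)
Total: 3 + 3 = 6.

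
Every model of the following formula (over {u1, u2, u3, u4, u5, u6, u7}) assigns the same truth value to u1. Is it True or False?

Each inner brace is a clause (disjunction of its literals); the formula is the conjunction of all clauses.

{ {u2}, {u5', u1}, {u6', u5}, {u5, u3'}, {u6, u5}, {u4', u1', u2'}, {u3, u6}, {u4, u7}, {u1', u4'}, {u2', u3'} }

Suppose u1 = 0.
(u2) alone gives u2 = 1.
(u5') alone gives u5 = 0.
(u6') alone gives u6 = 0.
Now (u6) is unsatisfied and unit — conflict.
So every satisfying assignment has u1 = True.

True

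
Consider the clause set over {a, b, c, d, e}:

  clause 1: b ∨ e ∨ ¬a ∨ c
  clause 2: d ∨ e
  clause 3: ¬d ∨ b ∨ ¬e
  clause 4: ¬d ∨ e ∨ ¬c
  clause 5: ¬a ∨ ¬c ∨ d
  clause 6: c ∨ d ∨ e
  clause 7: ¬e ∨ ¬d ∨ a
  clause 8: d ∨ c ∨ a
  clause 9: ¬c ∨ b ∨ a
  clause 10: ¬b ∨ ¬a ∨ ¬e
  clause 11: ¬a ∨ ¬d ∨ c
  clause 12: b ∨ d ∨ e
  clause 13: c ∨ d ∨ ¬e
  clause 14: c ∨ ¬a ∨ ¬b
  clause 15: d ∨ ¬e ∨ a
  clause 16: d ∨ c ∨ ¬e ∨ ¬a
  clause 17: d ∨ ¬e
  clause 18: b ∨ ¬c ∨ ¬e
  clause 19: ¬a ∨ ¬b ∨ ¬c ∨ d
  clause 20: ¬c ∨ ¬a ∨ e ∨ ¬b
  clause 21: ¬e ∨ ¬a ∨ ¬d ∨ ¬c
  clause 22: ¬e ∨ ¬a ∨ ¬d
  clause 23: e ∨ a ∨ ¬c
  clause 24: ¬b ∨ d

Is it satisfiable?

Suppose d = True.
Suppose b = False.
(¬e) alone gives e = False.
(¬c) alone gives c = False.
(¬a) alone gives a = False.
Every clause now holds.
A satisfying assignment: a=False,  b=False,  c=False,  d=True,  e=False.

Satisfiable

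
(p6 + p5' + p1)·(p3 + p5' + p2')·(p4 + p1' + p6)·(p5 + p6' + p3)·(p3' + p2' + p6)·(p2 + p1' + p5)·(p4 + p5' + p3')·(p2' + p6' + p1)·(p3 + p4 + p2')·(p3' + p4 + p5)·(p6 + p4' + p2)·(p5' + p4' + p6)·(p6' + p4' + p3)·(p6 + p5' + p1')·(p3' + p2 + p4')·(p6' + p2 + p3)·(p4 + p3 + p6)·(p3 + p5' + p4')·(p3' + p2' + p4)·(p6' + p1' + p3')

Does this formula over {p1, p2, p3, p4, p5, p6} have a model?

Yes

Branch on p6: set p6 = 0.
Branch on p5: set p5 = 0.
Branch on p4: set p4 = 1.
From the singleton clause (p2), p2 = 1.
From the singleton clause (p3'), p3 = 0.
All clauses hold; p1 can take either value.
A satisfying assignment: p1=1,  p2=1,  p3=0,  p4=1,  p5=0,  p6=0.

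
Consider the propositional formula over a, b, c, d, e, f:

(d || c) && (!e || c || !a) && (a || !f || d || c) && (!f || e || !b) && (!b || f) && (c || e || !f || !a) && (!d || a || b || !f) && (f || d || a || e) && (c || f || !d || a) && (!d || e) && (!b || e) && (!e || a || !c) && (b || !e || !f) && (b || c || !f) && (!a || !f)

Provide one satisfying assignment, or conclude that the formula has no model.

Try d = false.
(c) alone gives c = true.
Try b = false.
Try e = false.
Try f = true.
(!a) alone gives a = false.
This assignment satisfies each clause.

a=false,  b=false,  c=true,  d=false,  e=false,  f=true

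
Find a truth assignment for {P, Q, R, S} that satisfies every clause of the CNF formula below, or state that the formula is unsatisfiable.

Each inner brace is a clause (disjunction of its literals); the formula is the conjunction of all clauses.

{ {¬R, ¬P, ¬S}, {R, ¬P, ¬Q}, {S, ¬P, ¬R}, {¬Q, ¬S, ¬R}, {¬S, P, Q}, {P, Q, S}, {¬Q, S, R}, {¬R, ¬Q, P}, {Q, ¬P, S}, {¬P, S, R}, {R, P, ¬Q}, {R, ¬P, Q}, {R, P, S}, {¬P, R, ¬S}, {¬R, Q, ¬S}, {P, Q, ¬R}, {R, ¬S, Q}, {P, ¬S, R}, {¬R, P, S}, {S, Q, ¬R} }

UNSATISFIABLE

Try R = False.
Try P = False.
(¬Q) alone gives Q = False.
(¬S) alone gives S = False.
That conflicts with the unit clause (S).
Undo P and try P = True.
(¬Q) alone gives Q = False.
That conflicts with the unit clause (Q).
Neither P = True nor P = False works.
Undo R and try R = True.
Try P = False.
(¬Q) alone gives Q = False.
That conflicts with the unit clause (Q).
Undo P and try P = True.
(¬S) alone gives S = False.
That conflicts with the unit clause (S).
Neither P = True nor P = False works.
Neither R = True nor R = False works.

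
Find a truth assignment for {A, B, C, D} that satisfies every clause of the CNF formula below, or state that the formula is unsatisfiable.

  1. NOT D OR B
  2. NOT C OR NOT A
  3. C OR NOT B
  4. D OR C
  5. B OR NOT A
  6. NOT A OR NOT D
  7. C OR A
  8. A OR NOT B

Suppose D = false.
Unit clause (C) forces C = true.
Unit clause (NOT A) forces A = false.
Unit clause (NOT B) forces B = false.
All clauses are satisfied.

A: false,  B: false,  C: true,  D: false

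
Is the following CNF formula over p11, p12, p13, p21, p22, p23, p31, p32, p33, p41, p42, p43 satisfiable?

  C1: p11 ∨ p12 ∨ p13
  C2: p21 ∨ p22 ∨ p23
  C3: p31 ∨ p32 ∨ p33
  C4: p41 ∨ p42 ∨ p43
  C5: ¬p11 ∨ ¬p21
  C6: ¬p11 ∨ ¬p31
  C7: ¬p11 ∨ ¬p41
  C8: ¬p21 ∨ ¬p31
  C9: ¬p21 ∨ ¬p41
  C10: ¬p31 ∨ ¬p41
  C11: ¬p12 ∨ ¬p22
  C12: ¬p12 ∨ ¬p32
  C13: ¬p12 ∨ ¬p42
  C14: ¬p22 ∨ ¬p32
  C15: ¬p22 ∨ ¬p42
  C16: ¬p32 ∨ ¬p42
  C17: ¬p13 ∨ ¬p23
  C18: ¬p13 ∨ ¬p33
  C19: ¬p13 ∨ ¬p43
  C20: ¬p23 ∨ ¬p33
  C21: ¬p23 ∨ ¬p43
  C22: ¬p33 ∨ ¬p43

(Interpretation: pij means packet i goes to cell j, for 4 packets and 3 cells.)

No

Suppose p11 = False.
Suppose p12 = True.
The clause (¬p22) is unit, so p22 = False.
The clause (¬p32) is unit, so p32 = False.
The clause (¬p42) is unit, so p42 = False.
Suppose p21 = True.
The clause (¬p31) is unit, so p31 = False.
The clause (p33) is unit, so p33 = True.
The clause (¬p41) is unit, so p41 = False.
The clause (p43) is unit, so p43 = True.
That conflicts with the unit clause (¬p43).
That branch fails; take p21 = False instead.
The clause (p23) is unit, so p23 = True.
The clause (¬p13) is unit, so p13 = False.
The clause (¬p33) is unit, so p33 = False.
The clause (p31) is unit, so p31 = True.
The clause (¬p41) is unit, so p41 = False.
The clause (p43) is unit, so p43 = True.
That conflicts with the unit clause (¬p43).
Either choice for p21 ends in contradiction.
That branch fails; take p12 = False instead.
The clause (p13) is unit, so p13 = True.
The clause (¬p23) is unit, so p23 = False.
The clause (¬p33) is unit, so p33 = False.
The clause (¬p43) is unit, so p43 = False.
Suppose p21 = True.
The clause (¬p31) is unit, so p31 = False.
The clause (p32) is unit, so p32 = True.
The clause (¬p41) is unit, so p41 = False.
The clause (p42) is unit, so p42 = True.
That conflicts with the unit clause (¬p42).
That branch fails; take p21 = False instead.
The clause (p22) is unit, so p22 = True.
The clause (¬p32) is unit, so p32 = False.
The clause (p31) is unit, so p31 = True.
The clause (¬p41) is unit, so p41 = False.
The clause (p42) is unit, so p42 = True.
That conflicts with the unit clause (¬p42).
Either choice for p21 ends in contradiction.
Either choice for p12 ends in contradiction.
That branch fails; take p11 = True instead.
The clause (¬p21) is unit, so p21 = False.
The clause (¬p31) is unit, so p31 = False.
The clause (¬p41) is unit, so p41 = False.
Suppose p22 = True.
The clause (¬p12) is unit, so p12 = False.
The clause (¬p32) is unit, so p32 = False.
The clause (p33) is unit, so p33 = True.
The clause (¬p42) is unit, so p42 = False.
The clause (p43) is unit, so p43 = True.
That conflicts with the unit clause (¬p43).
That branch fails; take p22 = False instead.
The clause (p23) is unit, so p23 = True.
The clause (¬p13) is unit, so p13 = False.
The clause (¬p33) is unit, so p33 = False.
The clause (p32) is unit, so p32 = True.
The clause (¬p12) is unit, so p12 = False.
The clause (¬p42) is unit, so p42 = False.
The clause (p43) is unit, so p43 = True.
That conflicts with the unit clause (¬p43).
Either choice for p22 ends in contradiction.
Either choice for p11 ends in contradiction.
No assignment satisfies every clause.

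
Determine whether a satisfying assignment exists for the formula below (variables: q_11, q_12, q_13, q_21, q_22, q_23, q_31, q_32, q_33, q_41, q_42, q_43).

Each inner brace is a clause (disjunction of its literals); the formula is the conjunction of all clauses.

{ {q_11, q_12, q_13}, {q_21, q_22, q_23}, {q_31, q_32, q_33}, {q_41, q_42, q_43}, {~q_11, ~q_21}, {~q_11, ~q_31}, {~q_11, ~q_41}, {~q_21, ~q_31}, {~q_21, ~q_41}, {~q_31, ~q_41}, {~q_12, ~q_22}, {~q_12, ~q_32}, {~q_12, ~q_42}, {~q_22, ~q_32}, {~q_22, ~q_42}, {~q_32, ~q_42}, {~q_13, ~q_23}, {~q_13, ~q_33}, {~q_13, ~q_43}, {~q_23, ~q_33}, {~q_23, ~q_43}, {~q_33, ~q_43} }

No

Branch on q_11: set q_11 = 0.
Branch on q_12: set q_12 = 1.
Unit clause (~q_22) forces q_22 = 0.
Unit clause (~q_32) forces q_32 = 0.
Unit clause (~q_42) forces q_42 = 0.
Branch on q_21: set q_21 = 1.
Unit clause (~q_31) forces q_31 = 0.
Unit clause (q_33) forces q_33 = 1.
Unit clause (~q_41) forces q_41 = 0.
Unit clause (q_43) forces q_43 = 1.
That conflicts with the unit clause (~q_43).
Undo q_21 and try q_21 = 0.
Unit clause (q_23) forces q_23 = 1.
Unit clause (~q_13) forces q_13 = 0.
Unit clause (~q_33) forces q_33 = 0.
Unit clause (q_31) forces q_31 = 1.
Unit clause (~q_41) forces q_41 = 0.
Unit clause (q_43) forces q_43 = 1.
That conflicts with the unit clause (~q_43).
Neither q_21 = 1 nor q_21 = 0 works.
Undo q_12 and try q_12 = 0.
Unit clause (q_13) forces q_13 = 1.
Unit clause (~q_23) forces q_23 = 0.
Unit clause (~q_33) forces q_33 = 0.
Unit clause (~q_43) forces q_43 = 0.
Branch on q_21: set q_21 = 1.
Unit clause (~q_31) forces q_31 = 0.
Unit clause (q_32) forces q_32 = 1.
Unit clause (~q_41) forces q_41 = 0.
Unit clause (q_42) forces q_42 = 1.
That conflicts with the unit clause (~q_42).
Undo q_21 and try q_21 = 0.
Unit clause (q_22) forces q_22 = 1.
Unit clause (~q_32) forces q_32 = 0.
Unit clause (q_31) forces q_31 = 1.
Unit clause (~q_41) forces q_41 = 0.
Unit clause (q_42) forces q_42 = 1.
That conflicts with the unit clause (~q_42).
Neither q_21 = 1 nor q_21 = 0 works.
Neither q_12 = 1 nor q_12 = 0 works.
Undo q_11 and try q_11 = 1.
Unit clause (~q_21) forces q_21 = 0.
Unit clause (~q_31) forces q_31 = 0.
Unit clause (~q_41) forces q_41 = 0.
Branch on q_22: set q_22 = 1.
Unit clause (~q_12) forces q_12 = 0.
Unit clause (~q_32) forces q_32 = 0.
Unit clause (q_33) forces q_33 = 1.
Unit clause (~q_42) forces q_42 = 0.
Unit clause (q_43) forces q_43 = 1.
That conflicts with the unit clause (~q_43).
Undo q_22 and try q_22 = 0.
Unit clause (q_23) forces q_23 = 1.
Unit clause (~q_13) forces q_13 = 0.
Unit clause (~q_33) forces q_33 = 0.
Unit clause (q_32) forces q_32 = 1.
Unit clause (~q_12) forces q_12 = 0.
Unit clause (~q_42) forces q_42 = 0.
Unit clause (q_43) forces q_43 = 1.
That conflicts with the unit clause (~q_43).
Neither q_22 = 1 nor q_22 = 0 works.
Neither q_11 = 1 nor q_11 = 0 works.
No assignment satisfies every clause.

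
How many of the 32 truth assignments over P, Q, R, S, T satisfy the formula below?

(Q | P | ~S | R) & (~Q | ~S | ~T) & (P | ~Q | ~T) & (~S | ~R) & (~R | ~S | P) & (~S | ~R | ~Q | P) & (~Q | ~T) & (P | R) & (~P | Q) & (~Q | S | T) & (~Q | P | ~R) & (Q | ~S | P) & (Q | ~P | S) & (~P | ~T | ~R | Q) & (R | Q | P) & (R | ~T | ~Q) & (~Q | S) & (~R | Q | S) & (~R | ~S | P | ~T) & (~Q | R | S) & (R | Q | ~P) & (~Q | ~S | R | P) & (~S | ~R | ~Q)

There are 2^5 = 32 truth assignments over (P, Q, R, S, T).
Split on T. With T = 1, the clauses containing T are satisfied and ~T drops from the rest; 0 of the 2^4 = 16 assignments to the other variables satisfy what remains.
With T = 0, by the same count on the reduced clause set, 1 assignment works.
Total: 0 + 1 = 1.

1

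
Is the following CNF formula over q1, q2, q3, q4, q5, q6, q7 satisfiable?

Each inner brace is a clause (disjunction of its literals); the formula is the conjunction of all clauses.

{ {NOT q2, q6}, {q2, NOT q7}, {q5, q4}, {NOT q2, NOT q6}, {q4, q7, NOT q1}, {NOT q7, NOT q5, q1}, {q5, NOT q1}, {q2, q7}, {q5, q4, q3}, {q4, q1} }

Unsatisfiable

Branch on q2: set q2 = false.
Unit clause (NOT q7) forces q7 = false.
Now (q7) is unsatisfied and unit — conflict.
So q2 must be the other value — set q2 = true.
Unit clause (q6) forces q6 = true.
Now (NOT q6) is unsatisfied and unit — conflict.
Either choice for q2 ends in contradiction.
No assignment satisfies every clause.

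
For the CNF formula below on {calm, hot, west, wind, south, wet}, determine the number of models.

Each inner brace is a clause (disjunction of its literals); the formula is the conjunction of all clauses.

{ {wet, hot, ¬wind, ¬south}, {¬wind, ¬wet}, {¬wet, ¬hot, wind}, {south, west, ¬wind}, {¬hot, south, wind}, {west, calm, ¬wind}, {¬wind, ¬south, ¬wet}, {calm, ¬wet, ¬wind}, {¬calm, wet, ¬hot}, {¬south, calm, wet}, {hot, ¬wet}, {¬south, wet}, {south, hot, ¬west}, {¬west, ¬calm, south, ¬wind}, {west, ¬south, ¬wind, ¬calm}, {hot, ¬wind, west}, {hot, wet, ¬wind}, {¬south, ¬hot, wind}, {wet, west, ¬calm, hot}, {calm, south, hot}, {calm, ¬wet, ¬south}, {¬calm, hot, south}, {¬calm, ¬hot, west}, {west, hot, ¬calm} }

There are 2^6 = 64 truth assignments over (calm, hot, west, wind, south, wet).
Split on calm. With calm = True, the clauses containing calm are satisfied and ¬calm drops from the rest; 0 of the 2^5 = 32 assignments to the other variables satisfy what remains.
With calm = False, by the same count on the reduced clause set, 1 assignment works.
Total: 0 + 1 = 1.

1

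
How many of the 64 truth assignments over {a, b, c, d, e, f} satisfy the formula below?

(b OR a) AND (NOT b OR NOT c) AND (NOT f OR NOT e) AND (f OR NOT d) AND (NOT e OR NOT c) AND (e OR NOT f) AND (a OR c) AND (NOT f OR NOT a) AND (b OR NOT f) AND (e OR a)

5

There are 2^6 = 64 truth assignments over (a, b, c, d, e, f).
Split on c. With c = true, the clauses containing c are satisfied and NOT c drops from the rest; 1 of the 2^5 = 32 assignments to the other variables satisfy what remains.
With c = false, by the same count on the reduced clause set, 4 assignments work.
Total: 1 + 4 = 5.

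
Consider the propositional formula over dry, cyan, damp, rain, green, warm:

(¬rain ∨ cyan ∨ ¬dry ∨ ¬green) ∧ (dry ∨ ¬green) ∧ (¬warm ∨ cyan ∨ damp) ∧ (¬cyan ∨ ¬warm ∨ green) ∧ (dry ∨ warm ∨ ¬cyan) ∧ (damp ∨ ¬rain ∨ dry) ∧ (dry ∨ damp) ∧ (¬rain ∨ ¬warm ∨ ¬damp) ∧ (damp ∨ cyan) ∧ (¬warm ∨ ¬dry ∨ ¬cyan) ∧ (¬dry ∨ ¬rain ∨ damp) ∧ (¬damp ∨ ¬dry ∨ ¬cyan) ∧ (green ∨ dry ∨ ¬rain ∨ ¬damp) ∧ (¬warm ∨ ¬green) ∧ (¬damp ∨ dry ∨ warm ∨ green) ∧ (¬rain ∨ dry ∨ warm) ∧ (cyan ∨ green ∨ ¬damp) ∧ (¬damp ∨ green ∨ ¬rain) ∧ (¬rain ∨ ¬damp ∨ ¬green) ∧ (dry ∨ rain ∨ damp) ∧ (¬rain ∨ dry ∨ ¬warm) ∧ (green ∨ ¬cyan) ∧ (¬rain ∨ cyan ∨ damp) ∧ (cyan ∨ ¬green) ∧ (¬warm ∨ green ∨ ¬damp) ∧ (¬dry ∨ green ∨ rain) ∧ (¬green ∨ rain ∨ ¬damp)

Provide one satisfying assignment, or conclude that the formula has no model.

dry=True,  cyan=True,  damp=False,  rain=False,  green=True,  warm=False

Try dry = True.
Try damp = False.
(cyan) alone gives cyan = True.
(¬warm) alone gives warm = False.
(¬rain) alone gives rain = False.
(green) alone gives green = True.
This assignment satisfies each clause.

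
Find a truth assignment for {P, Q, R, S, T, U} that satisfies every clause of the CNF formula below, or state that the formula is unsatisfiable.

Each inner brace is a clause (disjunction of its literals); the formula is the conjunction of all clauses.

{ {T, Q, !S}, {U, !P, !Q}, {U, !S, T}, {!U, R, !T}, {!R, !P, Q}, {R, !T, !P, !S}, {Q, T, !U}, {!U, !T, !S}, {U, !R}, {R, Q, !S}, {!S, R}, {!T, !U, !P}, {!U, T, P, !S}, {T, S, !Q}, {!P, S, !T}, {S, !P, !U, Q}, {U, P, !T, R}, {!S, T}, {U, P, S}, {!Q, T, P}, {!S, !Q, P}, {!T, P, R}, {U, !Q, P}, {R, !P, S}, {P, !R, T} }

Suppose U = true.
Suppose R = true.
Suppose P = false.
The clause (T) is unit, so T = true.
The clause (!S) is unit, so S = false.
No clause remains; Q is free.

P=false,  Q=false,  R=true,  S=false,  T=true,  U=true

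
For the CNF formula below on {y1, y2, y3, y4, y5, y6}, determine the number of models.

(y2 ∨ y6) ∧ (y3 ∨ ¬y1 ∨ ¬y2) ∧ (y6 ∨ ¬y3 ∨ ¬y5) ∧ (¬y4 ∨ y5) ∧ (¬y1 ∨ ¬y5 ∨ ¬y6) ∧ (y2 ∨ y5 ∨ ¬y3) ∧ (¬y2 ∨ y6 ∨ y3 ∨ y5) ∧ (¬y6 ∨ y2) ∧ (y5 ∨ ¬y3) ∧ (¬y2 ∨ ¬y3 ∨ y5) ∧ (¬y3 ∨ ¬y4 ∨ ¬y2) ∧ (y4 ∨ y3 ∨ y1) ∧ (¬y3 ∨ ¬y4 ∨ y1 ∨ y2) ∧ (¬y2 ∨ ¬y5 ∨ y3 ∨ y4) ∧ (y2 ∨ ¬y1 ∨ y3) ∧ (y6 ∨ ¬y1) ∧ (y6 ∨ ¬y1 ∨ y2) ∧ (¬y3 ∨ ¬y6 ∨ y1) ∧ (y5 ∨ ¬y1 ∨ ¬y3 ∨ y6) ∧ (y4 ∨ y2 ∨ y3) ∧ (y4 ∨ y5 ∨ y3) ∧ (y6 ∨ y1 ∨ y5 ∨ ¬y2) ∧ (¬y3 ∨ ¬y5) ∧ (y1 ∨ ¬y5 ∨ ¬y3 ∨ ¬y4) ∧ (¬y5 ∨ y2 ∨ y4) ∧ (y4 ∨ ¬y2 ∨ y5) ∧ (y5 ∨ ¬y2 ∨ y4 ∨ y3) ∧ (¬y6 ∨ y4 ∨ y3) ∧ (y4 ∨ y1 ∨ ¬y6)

2

There are 2^6 = 64 truth assignments over (y1, y2, y3, y4, y5, y6).
Split on y5. With y5 = True, the clauses containing y5 are satisfied and ¬y5 drops from the rest; 2 of the 2^5 = 32 assignments to the other variables satisfy what remains.
With y5 = False, by the same count on the reduced clause set, 0 assignments work.
(One model: y1=F, y2=T, y3=F, y4=T, y5=T, y6=F.)
Total: 2 + 0 = 2.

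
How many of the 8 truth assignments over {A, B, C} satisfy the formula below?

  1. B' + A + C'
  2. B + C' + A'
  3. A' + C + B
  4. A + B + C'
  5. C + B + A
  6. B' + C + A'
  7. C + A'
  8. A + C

1

There are 2^3 = 8 truth assignments over (A, B, C).
Check each against the 8 clauses (columns in the order A, B, C):
  F F F  ✗ fails (C + B + A)
  F F T  ✗ fails (A + B + C')
  F T F  ✗ fails (A + C)
  F T T  ✗ fails (B' + A + C')
  T F F  ✗ fails (A' + C + B)
  T F T  ✗ fails (B + C' + A')
  T T F  ✗ fails (B' + C + A')
  T T T  ✓ satisfies all
1 of the 8 rows is a model.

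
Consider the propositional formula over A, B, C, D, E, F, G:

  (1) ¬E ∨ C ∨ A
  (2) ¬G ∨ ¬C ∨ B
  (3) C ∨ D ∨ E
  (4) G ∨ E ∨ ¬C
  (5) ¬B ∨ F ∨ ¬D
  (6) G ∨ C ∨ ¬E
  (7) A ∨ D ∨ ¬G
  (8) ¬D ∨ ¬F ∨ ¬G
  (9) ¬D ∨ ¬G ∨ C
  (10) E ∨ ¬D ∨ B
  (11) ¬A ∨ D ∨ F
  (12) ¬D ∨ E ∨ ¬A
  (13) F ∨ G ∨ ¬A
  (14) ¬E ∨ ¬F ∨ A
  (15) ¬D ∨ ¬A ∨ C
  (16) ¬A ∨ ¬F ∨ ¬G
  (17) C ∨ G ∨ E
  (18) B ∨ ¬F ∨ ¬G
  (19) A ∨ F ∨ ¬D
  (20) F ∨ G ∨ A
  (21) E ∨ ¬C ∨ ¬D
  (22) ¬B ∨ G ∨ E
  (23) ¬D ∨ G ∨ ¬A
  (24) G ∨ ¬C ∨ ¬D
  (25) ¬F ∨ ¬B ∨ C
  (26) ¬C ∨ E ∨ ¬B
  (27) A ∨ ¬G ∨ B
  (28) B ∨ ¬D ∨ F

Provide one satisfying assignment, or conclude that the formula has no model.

A: True, B: False, C: True, D: False, E: True, F: True, G: False

Branch on E: set E = True.
Branch on C: set C = True.
Branch on G: set G = False.
The clause (¬D) is unit, so D = False.
Branch on A: set A = True.
The clause (F) is unit, so F = True.
No clause remains; B is free.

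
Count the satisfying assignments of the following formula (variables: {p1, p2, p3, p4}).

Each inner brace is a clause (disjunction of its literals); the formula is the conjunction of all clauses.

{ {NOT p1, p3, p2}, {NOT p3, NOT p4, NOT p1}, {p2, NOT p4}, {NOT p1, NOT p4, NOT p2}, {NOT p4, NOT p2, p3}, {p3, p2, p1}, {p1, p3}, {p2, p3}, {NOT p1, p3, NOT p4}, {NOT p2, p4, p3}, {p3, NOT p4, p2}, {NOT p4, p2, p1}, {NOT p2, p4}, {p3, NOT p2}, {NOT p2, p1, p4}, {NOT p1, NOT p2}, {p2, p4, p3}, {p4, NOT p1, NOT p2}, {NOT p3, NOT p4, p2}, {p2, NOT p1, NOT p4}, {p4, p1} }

There are 2^4 = 16 truth assignments over (p1, p2, p3, p4).
Split on p2. With p2 = true, the clauses containing p2 are satisfied and NOT p2 drops from the rest; 1 of the 2^3 = 8 assignments to the other variables satisfy what remains.
With p2 = false, by the same count on the reduced clause set, 1 assignment works.
(One model: p1=F, p2=T, p3=T, p4=T.)
Total: 1 + 1 = 2.

2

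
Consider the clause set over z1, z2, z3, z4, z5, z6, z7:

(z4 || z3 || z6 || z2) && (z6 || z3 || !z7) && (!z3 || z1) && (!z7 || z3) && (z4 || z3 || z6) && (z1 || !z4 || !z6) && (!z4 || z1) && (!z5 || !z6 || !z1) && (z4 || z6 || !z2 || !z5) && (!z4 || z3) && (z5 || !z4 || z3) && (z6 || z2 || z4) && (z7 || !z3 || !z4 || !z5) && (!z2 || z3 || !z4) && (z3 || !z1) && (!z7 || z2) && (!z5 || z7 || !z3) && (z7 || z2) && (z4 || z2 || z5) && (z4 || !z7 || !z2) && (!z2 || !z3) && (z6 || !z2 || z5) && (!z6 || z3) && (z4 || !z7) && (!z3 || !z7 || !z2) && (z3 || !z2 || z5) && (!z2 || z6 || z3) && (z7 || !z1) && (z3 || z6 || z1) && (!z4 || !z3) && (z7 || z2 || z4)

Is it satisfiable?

No

Branch on z3: set z3 = false.
From the singleton clause (!z7), z7 = false.
From the singleton clause (!z4), z4 = false.
From the singleton clause (z6), z6 = true.
Now (!z6) is unsatisfied and unit — conflict.
So z3 must be the other value — set z3 = true.
From the singleton clause (z1), z1 = true.
From the singleton clause (!z2), z2 = false.
From the singleton clause (!z7), z7 = false.
Now (z7) is unsatisfied and unit — conflict.
Either choice for z3 ends in contradiction.
No assignment satisfies every clause.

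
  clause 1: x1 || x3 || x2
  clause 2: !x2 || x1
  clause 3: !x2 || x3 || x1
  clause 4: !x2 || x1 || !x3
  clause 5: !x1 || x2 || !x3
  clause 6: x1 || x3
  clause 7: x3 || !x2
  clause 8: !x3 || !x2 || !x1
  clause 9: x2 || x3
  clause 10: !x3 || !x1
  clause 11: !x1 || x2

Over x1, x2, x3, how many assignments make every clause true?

1

There are 2^3 = 8 truth assignments over (x1, x2, x3).
Check each against the 11 clauses (columns in the order x1, x2, x3):
  F F F  ✗ fails (x1 || x3 || x2)
  F F T  ✓ satisfies all
  F T F  ✗ fails (!x2 || x1)
  F T T  ✗ fails (!x2 || x1)
  T F F  ✗ fails (x2 || x3)
  T F T  ✗ fails (!x1 || x2 || !x3)
  T T F  ✗ fails (x3 || !x2)
  T T T  ✗ fails (!x3 || !x2 || !x1)
1 of the 8 rows is a model.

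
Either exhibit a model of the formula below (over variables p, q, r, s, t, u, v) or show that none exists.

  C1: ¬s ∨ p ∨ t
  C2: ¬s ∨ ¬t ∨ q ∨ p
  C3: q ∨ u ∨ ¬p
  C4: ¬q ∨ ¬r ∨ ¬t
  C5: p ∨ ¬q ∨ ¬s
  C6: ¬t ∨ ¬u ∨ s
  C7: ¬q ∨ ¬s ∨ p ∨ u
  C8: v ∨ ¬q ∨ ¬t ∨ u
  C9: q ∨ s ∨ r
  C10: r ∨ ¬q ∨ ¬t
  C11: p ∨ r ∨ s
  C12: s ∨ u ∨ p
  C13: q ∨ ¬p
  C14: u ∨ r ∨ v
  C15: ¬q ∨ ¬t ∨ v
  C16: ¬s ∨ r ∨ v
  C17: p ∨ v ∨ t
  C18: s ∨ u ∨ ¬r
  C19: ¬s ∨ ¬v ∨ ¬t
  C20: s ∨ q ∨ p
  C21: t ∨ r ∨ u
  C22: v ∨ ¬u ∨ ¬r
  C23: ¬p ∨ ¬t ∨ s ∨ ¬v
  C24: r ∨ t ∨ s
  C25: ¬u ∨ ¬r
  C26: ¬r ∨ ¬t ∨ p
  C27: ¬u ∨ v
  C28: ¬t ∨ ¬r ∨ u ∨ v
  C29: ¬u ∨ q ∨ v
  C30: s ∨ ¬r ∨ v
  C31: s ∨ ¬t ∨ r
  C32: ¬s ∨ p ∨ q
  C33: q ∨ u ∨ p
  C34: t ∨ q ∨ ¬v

p ↦ True,  q ↦ True,  r ↦ True,  s ↦ True,  t ↦ False,  u ↦ False,  v ↦ True

Branch on q: set q = True.
Branch on r: set r = True.
The clause (¬t) is unit, so t = False.
The clause (¬u) is unit, so u = False.
The clause (s) is unit, so s = True.
The clause (p) is unit, so p = True.
Every clause is now satisfied; v is unconstrained.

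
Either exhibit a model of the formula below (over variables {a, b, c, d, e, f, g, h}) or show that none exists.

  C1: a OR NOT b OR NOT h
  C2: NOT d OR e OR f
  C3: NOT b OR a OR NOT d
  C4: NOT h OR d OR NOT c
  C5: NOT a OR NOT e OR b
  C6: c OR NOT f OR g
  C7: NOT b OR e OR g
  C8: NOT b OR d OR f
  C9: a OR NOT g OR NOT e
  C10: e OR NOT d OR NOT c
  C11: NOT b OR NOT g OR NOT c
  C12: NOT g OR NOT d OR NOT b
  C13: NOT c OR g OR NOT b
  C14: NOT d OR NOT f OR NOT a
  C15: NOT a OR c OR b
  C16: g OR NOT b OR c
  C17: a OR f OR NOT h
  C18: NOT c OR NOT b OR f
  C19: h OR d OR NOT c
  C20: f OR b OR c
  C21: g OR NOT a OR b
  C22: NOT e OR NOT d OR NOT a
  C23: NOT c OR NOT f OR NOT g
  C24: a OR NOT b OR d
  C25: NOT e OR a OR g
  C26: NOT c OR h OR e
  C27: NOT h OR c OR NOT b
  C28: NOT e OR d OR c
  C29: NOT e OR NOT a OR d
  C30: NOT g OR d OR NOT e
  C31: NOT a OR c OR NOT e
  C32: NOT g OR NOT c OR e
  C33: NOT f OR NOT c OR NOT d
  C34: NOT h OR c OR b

Try a = true.
Try e = false.
Try d = false.
Try h = false.
Unit clause (NOT c) forces c = false.
Unit clause (b) forces b = true.
Unit clause (g) forces g = true.
Unit clause (f) forces f = true.
All clauses are satisfied.

a=true,  b=true,  c=false,  d=false,  e=false,  f=true,  g=true,  h=false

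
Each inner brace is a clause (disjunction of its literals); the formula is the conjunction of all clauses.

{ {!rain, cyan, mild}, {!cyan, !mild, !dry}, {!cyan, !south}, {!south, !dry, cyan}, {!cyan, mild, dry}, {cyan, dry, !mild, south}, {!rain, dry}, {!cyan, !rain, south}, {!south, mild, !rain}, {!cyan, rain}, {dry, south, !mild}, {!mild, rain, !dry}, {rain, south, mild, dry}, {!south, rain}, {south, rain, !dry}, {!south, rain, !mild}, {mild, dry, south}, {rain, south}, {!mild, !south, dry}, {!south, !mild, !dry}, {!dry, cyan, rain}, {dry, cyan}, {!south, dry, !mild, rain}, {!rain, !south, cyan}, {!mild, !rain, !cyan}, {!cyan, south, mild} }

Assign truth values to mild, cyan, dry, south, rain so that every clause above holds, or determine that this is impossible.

mild ↦ true; cyan ↦ false; dry ↦ true; south ↦ false; rain ↦ true

Try cyan = false.
(dry) alone gives dry = true.
(!south) alone gives south = false.
(rain) alone gives rain = true.
(mild) alone gives mild = true.
This assignment satisfies each clause.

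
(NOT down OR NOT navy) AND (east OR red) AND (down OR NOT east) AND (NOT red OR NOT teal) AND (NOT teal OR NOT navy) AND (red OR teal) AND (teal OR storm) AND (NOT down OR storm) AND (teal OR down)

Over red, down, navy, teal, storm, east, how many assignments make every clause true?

3

There are 2^6 = 64 truth assignments over (red, down, navy, teal, storm, east).
Split on east. With east = true, the clauses containing east are satisfied and NOT east drops from the rest; 2 of the 2^5 = 32 assignments to the other variables satisfy what remains.
With east = false, by the same count on the reduced clause set, 1 assignment works.
(One model: red=F, down=T, navy=F, teal=T, storm=T, east=T.)
Total: 2 + 1 = 3.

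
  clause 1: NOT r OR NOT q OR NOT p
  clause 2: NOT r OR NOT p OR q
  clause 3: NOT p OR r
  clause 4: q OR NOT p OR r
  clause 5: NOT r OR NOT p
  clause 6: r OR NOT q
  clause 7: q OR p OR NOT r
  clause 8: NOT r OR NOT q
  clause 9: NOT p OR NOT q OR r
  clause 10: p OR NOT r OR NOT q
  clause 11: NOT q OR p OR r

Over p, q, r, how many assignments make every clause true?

There are 2^3 = 8 truth assignments over (p, q, r).
Check each against the 11 clauses (columns in the order p, q, r):
  F F F  ✓ satisfies all
  F F T  ✗ fails (q OR p OR NOT r)
  F T F  ✗ fails (r OR NOT q)
  F T T  ✗ fails (NOT r OR NOT q)
  T F F  ✗ fails (NOT p OR r)
  T F T  ✗ fails (NOT r OR NOT p OR q)
  T T F  ✗ fails (NOT p OR r)
  T T T  ✗ fails (NOT r OR NOT q OR NOT p)
1 of the 8 rows is a model.

1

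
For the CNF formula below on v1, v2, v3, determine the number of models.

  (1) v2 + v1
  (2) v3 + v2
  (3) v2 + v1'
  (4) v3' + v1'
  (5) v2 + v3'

There are 2^3 = 8 truth assignments over (v1, v2, v3).
Split on v3. With v3 = 1, the clauses containing v3 are satisfied and v3' drops from the rest; 1 of the 2^2 = 4 assignments to the other variables satisfy what remains.
With v3 = 0, by the same count on the reduced clause set, 2 assignments work.
Total: 1 + 2 = 3.

3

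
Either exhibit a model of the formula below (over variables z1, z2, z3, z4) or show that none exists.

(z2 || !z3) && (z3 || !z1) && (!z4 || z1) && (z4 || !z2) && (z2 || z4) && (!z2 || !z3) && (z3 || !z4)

UNSATISFIABLE

Suppose z2 = true.
The clause (z4) is unit, so z4 = true.
The clause (z1) is unit, so z1 = true.
The clause (z3) is unit, so z3 = true.
But (!z3) is also a unit clause — contradiction.
Backtrack on z2: now try z2 = false.
The clause (!z3) is unit, so z3 = false.
The clause (!z1) is unit, so z1 = false.
The clause (!z4) is unit, so z4 = false.
But (z4) is also a unit clause — contradiction.
Both values of z2 lead to a conflict.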